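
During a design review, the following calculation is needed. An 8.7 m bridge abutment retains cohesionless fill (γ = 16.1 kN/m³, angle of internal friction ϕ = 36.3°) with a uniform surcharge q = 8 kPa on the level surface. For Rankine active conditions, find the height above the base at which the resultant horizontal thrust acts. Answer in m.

K_a = 0.2563.
Triangular part P₁ = ½K_aγH² = 156.1 at H/3 = 2.900 m; rectangular part P₂ = K_a q H = 17.84 at H/2 = 4.350 m.
ȳ = (P₁·2.900 + P₂·4.350)/(P₁+P₂) = 3.049 m.

3.05 m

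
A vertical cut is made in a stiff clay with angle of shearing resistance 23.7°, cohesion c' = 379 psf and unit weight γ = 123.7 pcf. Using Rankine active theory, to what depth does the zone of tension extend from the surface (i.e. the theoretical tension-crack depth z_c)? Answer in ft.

9.38 ft

K_a = tan²(45° − 23.7°/2) = 0.4266; √K_a = 0.6531.
The active pressure is zero where K_a γ z = 2c√K_a, so z_c = 2c/(γ√K_a) = 2×379/(123.7×0.6531) = 9.382 ft.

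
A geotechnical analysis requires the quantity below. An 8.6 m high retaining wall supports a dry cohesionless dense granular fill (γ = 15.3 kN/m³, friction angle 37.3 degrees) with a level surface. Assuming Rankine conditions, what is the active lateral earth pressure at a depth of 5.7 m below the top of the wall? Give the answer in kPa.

K_a = (1 − sin φ)/(1 + sin φ) = 0.2453.
σ_h = K_a γ z = 0.2453 × 15.3 × 5.7 = 21.40 kPa.

21.4 kPa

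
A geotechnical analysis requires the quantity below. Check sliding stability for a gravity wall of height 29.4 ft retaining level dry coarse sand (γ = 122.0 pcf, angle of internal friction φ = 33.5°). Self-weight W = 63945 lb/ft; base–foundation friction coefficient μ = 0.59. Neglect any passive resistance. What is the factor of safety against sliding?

K_a = tan²(45° − 33.5°/2) = 0.2887.
P_a = ½K_aγH² = 0.5×0.2887×122.0×29.4² = 15220 lb/ft, acting at H/3 = 9.800 ft above the base.
FS_sliding = μW / P_a = 0.59×63945 / 15220 = 2.478.

2.48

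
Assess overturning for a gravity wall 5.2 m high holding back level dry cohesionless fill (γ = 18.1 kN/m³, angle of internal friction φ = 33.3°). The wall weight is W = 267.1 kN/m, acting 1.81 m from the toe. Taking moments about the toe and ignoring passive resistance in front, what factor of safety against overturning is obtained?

3.91

K_a = tan²(45° − 33.3°/2) = 0.2911.
P_a = ½K_aγH² = 0.5×0.2911×18.1×5.2² = 71.24 kN/m, acting at H/3 = 1.733 m above the base.
Overturning moment M_o = P_a × H/3 = 71.24 × 1.733 = 123.5.
Resisting moment M_r = W × 1.81 = 267.1 × 1.81 = 483.5.
FS_overturning = M_r/M_o = 483.5/123.5 = 3.915.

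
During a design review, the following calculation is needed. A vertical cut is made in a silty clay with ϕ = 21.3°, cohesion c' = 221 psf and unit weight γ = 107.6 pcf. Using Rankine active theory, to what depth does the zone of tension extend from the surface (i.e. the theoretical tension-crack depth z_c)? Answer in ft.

K_a = tan²(45° − 21.3°/2) = 0.4671; √K_a = 0.6834.
The active pressure is zero where K_a γ z = 2c√K_a, so z_c = 2c/(γ√K_a) = 2×221/(107.6×0.6834) = 6.011 ft.

6.01 ft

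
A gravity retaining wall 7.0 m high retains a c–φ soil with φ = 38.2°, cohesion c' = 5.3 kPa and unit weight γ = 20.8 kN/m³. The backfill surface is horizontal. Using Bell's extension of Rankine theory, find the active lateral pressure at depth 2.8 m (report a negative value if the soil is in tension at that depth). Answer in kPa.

8.58 kPa

K_a = (1 − sin φ)/(1 + sin φ) = 0.2358.
σ_a = K_a γ z − 2c√K_a = 0.2358×20.8×2.8 − 2×5.3×0.4856 = 8.585 kPa.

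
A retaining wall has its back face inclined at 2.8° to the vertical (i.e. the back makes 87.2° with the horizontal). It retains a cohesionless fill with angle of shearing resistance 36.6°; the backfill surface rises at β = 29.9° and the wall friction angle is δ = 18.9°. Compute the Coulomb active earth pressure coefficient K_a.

0.414

K_a = sin²(α+φ) / [sin²α · sin(α−δ) · (1 + √{sin(φ+δ)sin(φ−β) / (sin(α−δ)sin(α+β))})²].
With α = 87.2°, φ = 36.6°, δ = 18.9°, β = 29.9°: K_a = 0.4143.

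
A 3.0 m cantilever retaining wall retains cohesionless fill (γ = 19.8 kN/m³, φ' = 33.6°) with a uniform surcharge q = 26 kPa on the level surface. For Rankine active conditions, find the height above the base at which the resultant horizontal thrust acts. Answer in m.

K_a = 0.2875.
Triangular part P₁ = ½K_aγH² = 25.62 at H/3 = 1.000 m; rectangular part P₂ = K_a q H = 22.43 at H/2 = 1.500 m.
ȳ = (P₁·1.000 + P₂·1.500)/(P₁+P₂) = 1.233 m.

1.23 m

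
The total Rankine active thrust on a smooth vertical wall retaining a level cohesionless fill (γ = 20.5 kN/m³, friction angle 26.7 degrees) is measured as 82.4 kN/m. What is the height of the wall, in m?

4.60 m

K_a = 0.3800. P_a = ½ K_a γ H² ⇒ H = √(2P_a/(K_a γ)).
H = √(2×82.4/(0.3800×20.5)) = 4.600 m.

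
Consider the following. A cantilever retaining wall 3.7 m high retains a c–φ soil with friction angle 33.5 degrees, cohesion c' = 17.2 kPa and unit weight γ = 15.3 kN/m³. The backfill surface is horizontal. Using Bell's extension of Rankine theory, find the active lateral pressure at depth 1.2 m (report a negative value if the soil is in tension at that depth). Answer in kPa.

-13.2 kPa

K_a = (1 − sin φ)/(1 + sin φ) = 0.2887.
σ_a = K_a γ z − 2c√K_a = 0.2887×15.3×1.2 − 2×17.2×0.5373 = -13.18 kPa.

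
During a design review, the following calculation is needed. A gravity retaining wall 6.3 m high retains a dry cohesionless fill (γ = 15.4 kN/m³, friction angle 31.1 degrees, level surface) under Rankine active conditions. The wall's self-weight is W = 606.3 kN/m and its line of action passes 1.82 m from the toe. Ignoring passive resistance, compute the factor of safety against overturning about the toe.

K_a = tan²(45° − 31.1°/2) = 0.3188.
P_a = ½K_aγH² = 0.5×0.3188×15.4×6.3² = 97.43 kN/m, acting at H/3 = 2.100 m above the base.
Overturning moment M_o = P_a × H/3 = 97.43 × 2.100 = 204.6.
Resisting moment M_r = W × 1.82 = 606.3 × 1.82 = 1103.
FS_overturning = M_r/M_o = 1103/204.6 = 5.393.

5.39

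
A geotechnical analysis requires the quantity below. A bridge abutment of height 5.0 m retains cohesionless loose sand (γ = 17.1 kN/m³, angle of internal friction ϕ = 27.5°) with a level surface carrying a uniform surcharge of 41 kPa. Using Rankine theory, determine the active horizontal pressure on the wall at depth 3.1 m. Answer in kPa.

34.6 kPa

K_a = (1 − sin φ)/(1 + sin φ) = 0.3682.
σ_v = γz + q = 17.1 × 3.1 + 41 = 94.01 kPa.
σ_h = K_a σ_v = 0.3682 × 94.01 = 34.62 kPa.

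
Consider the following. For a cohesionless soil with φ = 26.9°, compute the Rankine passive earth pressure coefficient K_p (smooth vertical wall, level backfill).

K_p = (1 + sin φ)/(1 − sin φ) = tan²(45° + 26.9°/2) = 2.653.

2.65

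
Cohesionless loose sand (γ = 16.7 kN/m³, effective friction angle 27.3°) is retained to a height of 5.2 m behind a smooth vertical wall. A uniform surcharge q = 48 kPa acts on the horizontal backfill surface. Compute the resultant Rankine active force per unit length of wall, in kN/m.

K_a = tan²(45° − φ/2) = 0.3711.
Soil triangle: ½ K_a γ H² = 0.5×0.3711×16.7×5.2² = 83.80 kN/m.
Surcharge rectangle: K_a q H = 0.3711×48×5.2 = 92.63 kN/m.
Total = 83.80 + 92.63 = 176.4 kN/m.

176 kN/m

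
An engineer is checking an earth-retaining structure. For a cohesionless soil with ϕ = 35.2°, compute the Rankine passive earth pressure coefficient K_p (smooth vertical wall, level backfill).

3.72

K_p = (1 + sin φ)/(1 − sin φ) = tan²(45° + 35.2°/2) = 3.722.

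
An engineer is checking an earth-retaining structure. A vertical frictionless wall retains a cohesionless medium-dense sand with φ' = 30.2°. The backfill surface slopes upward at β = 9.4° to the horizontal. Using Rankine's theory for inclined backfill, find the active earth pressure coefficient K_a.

0.345

K_a = cos β · (cos β − √(cos²β − cos²φ)) / (cos β + √(cos²β − cos²φ)).
cos β = 0.9866, cos φ = 0.8643, √(cos²β − cos²φ) = 0.4758.
K_a = 0.9866 × (0.9866 − 0.4758)/(0.9866 + 0.4758) = 0.3446.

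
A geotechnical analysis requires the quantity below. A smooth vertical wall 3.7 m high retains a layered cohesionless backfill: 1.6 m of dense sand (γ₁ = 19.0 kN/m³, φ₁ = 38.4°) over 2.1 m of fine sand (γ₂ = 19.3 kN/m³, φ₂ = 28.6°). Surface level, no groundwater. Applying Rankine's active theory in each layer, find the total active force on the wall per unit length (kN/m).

K_a1 = tan²(45°−38.4°/2) = 0.2337; K_a2 = tan²(45°−28.6°/2) = 0.3525.
Layer 1: σ at base = K_a1 γ₁ h₁ = 7.104 kPa; P₁ = ½×7.104×1.6 = 5.683.
Layer 2: σ_v at top = γ₁h₁ = 30.40; σ_h top = K_a2×30.40 = 10.72; σ_h base = K_a2×(30.40+19.3×2.1) = 25.01.
P₂ = ½(10.72+25.01)×2.1 = 37.51. Total P_a = 5.683+37.51 = 43.19 kN/m.

43.2 kN/m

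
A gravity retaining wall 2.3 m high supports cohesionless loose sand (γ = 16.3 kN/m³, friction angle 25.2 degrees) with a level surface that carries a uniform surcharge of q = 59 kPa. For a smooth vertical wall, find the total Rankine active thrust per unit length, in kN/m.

72.0 kN/m

K_a = tan²(45° − φ/2) = 0.4027.
Soil triangle: ½ K_a γ H² = 0.5×0.4027×16.3×2.3² = 17.36 kN/m.
Surcharge rectangle: K_a q H = 0.4027×59×2.3 = 54.65 kN/m.
Total = 17.36 + 54.65 = 72.02 kN/m.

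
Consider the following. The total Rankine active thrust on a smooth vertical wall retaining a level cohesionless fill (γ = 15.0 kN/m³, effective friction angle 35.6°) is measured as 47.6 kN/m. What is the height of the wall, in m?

K_a = 0.2641. P_a = ½ K_a γ H² ⇒ H = √(2P_a/(K_a γ)).
H = √(2×47.6/(0.2641×15.0)) = 4.902 m.

4.90 m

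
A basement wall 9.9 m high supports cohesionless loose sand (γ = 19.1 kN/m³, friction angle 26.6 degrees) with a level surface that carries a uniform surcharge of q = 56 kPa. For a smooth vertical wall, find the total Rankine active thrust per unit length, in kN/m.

K_a = tan²(45° − φ/2) = 0.3814.
Soil triangle: ½ K_a γ H² = 0.5×0.3814×19.1×9.9² = 357.0 kN/m.
Surcharge rectangle: K_a q H = 0.3814×56×9.9 = 211.5 kN/m.
Total = 357.0 + 211.5 = 568.5 kN/m.

569 kN/m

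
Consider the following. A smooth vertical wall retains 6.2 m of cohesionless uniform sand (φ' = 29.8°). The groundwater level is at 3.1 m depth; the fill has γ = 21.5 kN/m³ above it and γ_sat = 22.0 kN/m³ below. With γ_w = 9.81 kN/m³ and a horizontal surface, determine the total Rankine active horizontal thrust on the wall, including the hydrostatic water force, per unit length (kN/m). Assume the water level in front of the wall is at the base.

171 kN/m

K_a = tan²(45° − φ/2) = 0.3360.
γ' = 22.0 − 9.81 = 12.19 kN/m³. Depth below WT = 3.1 m.
σ'_h at WT = K_a γ d_w = 22.40 kPa; at base = 22.40 + K_a γ' × 3.1 = 35.09 kPa.
P₁ (0–3.1 m) = ½×22.40×3.1 = 34.71. P₂ (3.1–6.2 m) = ½(22.40+35.09)×3.1 = 89.11.
P_w = ½ γ_w h₂² = 0.5×9.81×3.1² = 47.14. Total = 34.71+89.11+47.14 = 171.0 kN/m.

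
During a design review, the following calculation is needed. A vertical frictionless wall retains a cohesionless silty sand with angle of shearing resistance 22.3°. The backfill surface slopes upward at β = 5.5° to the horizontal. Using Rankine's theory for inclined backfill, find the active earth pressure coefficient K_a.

0.459

K_a = cos β · (cos β − √(cos²β − cos²φ)) / (cos β + √(cos²β − cos²φ)).
cos β = 0.9954, cos φ = 0.9252, √(cos²β − cos²φ) = 0.3672.
K_a = 0.9954 × (0.9954 − 0.3672)/(0.9954 + 0.3672) = 0.4590.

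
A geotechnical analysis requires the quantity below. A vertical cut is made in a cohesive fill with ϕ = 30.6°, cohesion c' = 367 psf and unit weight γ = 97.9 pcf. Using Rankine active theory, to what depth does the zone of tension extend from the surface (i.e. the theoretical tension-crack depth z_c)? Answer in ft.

13.1 ft

K_a = tan²(45° − 30.6°/2) = 0.3253; √K_a = 0.5704.
The active pressure is zero where K_a γ z = 2c√K_a, so z_c = 2c/(γ√K_a) = 2×367/(97.9×0.5704) = 13.14 ft.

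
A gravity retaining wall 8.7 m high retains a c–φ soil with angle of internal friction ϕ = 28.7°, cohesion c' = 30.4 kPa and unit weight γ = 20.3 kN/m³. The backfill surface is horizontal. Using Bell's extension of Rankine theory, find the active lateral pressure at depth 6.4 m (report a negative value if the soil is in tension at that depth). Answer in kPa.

K_a = (1 − sin φ)/(1 + sin φ) = 0.3511.
σ_a = K_a γ z − 2c√K_a = 0.3511×20.3×6.4 − 2×30.4×0.5926 = 9.592 kPa.

9.59 kPa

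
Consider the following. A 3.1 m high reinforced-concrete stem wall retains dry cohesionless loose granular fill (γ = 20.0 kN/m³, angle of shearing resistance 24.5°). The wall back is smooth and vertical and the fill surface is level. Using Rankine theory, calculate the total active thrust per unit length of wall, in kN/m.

K_a = tan²(45° − φ/2) = 0.4137.
P_a = ½ K_a γ H² = 0.5 × 0.4137 × 20.0 × 3.1² = 39.76 kN/m.

39.8 kN/m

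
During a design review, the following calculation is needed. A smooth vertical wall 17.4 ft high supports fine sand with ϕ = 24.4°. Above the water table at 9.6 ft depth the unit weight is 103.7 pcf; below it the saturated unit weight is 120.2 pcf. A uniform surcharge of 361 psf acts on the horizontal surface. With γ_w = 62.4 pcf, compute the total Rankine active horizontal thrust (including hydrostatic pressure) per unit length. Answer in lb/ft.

10400 lb/ft

K_a = tan²(45° − φ/2) = 0.4153.
γ' = 120.2 − 62.4 = 57.80 pcf. h₂ = H − d_w = 7.8 ft.
σ'_h: at surface K_a·q = 149.9; at WT K_a(q+γd_w) = 563.4; at base K_a(q+γd_w+γ'h₂) = 750.6 psf.
P₁ = ½(149.9+563.4)×9.6 = 3424; P₂ = ½(563.4+750.6)×7.8 = 5125; P_w = ½γ_w h₂² = 1898.
Total = 3424+5125+1898 = 10450 lb/ft.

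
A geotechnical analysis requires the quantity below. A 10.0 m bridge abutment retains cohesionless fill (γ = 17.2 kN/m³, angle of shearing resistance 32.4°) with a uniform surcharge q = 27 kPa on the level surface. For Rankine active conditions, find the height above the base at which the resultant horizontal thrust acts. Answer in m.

3.73 m

K_a = 0.3022.
Triangular part P₁ = ½K_aγH² = 259.9 at H/3 = 3.333 m; rectangular part P₂ = K_a q H = 81.60 at H/2 = 5.000 m.
ȳ = (P₁·3.333 + P₂·5.000)/(P₁+P₂) = 3.732 m.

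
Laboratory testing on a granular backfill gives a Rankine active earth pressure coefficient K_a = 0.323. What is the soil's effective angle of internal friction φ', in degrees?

K_a = tan²(45° − φ/2) ⇒ 45° − φ/2 = arctan(√0.323) = 29.61°.
φ = 2(45° − 29.61°) = 30.78°.

30.8°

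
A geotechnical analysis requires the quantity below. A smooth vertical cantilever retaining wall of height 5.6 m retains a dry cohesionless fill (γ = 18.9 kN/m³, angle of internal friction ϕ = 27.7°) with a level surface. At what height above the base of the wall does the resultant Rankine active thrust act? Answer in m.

K_a = 0.3653.
The pressure distribution is triangular, so the resultant acts at H/3 above the base = 5.6/3 = 1.867 m.

1.87 m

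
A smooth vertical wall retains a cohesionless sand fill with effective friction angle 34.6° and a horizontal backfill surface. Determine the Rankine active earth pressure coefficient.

0.276

K_a = tan²(45° − φ/2) = tan²(27.70°) = 0.2756.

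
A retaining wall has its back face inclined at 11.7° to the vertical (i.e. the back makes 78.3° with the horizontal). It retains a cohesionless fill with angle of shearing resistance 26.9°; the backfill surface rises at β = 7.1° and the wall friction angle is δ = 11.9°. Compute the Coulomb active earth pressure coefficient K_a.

0.483

K_a = sin²(α+φ) / [sin²α · sin(α−δ) · (1 + √{sin(φ+δ)sin(φ−β) / (sin(α−δ)sin(α+β))})²].
With α = 78.3°, φ = 26.9°, δ = 11.9°, β = 7.1°: K_a = 0.4825.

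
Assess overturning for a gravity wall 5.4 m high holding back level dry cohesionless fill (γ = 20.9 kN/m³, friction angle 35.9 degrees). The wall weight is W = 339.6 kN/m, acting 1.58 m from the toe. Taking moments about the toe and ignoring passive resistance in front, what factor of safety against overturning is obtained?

K_a = tan²(45° − 35.9°/2) = 0.2607.
P_a = ½K_aγH² = 0.5×0.2607×20.9×5.4² = 79.45 kN/m, acting at H/3 = 1.800 m above the base.
Overturning moment M_o = P_a × H/3 = 79.45 × 1.800 = 143.0.
Resisting moment M_r = W × 1.58 = 339.6 × 1.58 = 536.6.
FS_overturning = M_r/M_o = 536.6/143.0 = 3.752.

3.75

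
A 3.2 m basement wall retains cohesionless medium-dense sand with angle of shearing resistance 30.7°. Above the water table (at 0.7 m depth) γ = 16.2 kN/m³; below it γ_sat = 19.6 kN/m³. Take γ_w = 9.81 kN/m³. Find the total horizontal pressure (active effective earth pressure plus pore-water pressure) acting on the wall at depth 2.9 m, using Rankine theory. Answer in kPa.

32.2 kPa

K_a = (1 − sin φ)/(1 + sin φ) = 0.3240.
γ' = 19.6 − 9.81 = 9.790 kN/m³.
Effective vertical stress at 2.9 m: σ'_v = 16.2×0.7 + 9.790×2.20 = 32.88 kPa.
σ'_h = K_a σ'_v = 0.3240 × 32.88 = 10.65 kPa; u = γ_w × 2.20 = 21.58 kPa.
Total σ_h = 10.65 + 21.58 = 32.24 kPa.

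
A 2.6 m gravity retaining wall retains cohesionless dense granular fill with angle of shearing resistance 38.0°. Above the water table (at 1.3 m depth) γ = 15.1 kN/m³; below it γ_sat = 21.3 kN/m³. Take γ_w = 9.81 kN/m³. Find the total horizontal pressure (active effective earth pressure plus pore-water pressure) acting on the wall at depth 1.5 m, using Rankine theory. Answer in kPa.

7.18 kPa

K_a = (1 − sin φ)/(1 + sin φ) = 0.2379.
γ' = 21.3 − 9.81 = 11.49 kN/m³.
Effective vertical stress at 1.5 m: σ'_v = 15.1×1.3 + 11.49×0.200 = 21.93 kPa.
σ'_h = K_a σ'_v = 0.2379 × 21.93 = 5.216 kPa; u = γ_w × 0.200 = 1.962 kPa.
Total σ_h = 5.216 + 1.962 = 7.178 kPa.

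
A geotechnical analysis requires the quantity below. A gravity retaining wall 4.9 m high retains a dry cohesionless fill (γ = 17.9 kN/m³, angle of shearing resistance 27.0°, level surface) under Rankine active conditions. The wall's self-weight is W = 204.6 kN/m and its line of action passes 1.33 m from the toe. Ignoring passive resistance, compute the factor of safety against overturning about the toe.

K_a = tan²(45° − 27.0°/2) = 0.3755.
P_a = ½K_aγH² = 0.5×0.3755×17.9×4.9² = 80.70 kN/m, acting at H/3 = 1.633 m above the base.
Overturning moment M_o = P_a × H/3 = 80.70 × 1.633 = 131.8.
Resisting moment M_r = W × 1.33 = 204.6 × 1.33 = 272.1.
FS_overturning = M_r/M_o = 272.1/131.8 = 2.065.

2.06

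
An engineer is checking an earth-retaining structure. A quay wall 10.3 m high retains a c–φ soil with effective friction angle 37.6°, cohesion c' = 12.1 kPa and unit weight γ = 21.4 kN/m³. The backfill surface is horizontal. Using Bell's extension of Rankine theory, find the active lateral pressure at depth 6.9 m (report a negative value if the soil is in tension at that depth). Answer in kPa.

23.8 kPa

K_a = (1 − sin φ)/(1 + sin φ) = 0.2421.
σ_a = K_a γ z − 2c√K_a = 0.2421×21.4×6.9 − 2×12.1×0.4921 = 23.84 kPa.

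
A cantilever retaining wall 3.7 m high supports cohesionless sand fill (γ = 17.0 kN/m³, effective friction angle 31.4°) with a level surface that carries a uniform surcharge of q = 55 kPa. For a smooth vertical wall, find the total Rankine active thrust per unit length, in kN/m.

101 kN/m

K_a = tan²(45° − φ/2) = 0.3149.
Soil triangle: ½ K_a γ H² = 0.5×0.3149×17.0×3.7² = 36.65 kN/m.
Surcharge rectangle: K_a q H = 0.3149×55×3.7 = 64.09 kN/m.
Total = 36.65 + 64.09 = 100.7 kN/m.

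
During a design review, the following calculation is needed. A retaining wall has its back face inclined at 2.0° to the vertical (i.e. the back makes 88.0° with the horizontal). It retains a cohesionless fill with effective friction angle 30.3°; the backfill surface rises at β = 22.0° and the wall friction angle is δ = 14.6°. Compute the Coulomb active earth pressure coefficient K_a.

K_a = sin²(α+φ) / [sin²α · sin(α−δ) · (1 + √{sin(φ+δ)sin(φ−β) / (sin(α−δ)sin(α+β))})²].
With α = 88.0°, φ = 30.3°, δ = 14.6°, β = 22.0°: K_a = 0.4535.

0.454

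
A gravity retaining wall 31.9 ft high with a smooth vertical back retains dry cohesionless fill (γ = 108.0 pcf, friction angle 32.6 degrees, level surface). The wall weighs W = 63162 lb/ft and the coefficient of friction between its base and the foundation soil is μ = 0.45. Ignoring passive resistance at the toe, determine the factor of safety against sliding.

K_a = tan²(45° − 32.6°/2) = 0.2997.
P_a = ½K_aγH² = 0.5×0.2997×108.0×31.9² = 16470 lb/ft, acting at H/3 = 10.63 ft above the base.
FS_sliding = μW / P_a = 0.45×63162 / 16470 = 1.726.

1.73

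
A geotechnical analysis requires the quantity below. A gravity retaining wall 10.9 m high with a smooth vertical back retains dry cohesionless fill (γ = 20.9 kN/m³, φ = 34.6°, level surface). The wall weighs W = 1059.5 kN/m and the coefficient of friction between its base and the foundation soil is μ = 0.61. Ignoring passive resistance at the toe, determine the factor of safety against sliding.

1.89

K_a = tan²(45° − 34.6°/2) = 0.2756.
P_a = ½K_aγH² = 0.5×0.2756×20.9×10.9² = 342.2 kN/m, acting at H/3 = 3.633 m above the base.
FS_sliding = μW / P_a = 0.61×1059.5 / 342.2 = 1.889.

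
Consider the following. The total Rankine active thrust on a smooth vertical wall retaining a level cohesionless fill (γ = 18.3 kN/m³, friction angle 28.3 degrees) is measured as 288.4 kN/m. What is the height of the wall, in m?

K_a = 0.3568. P_a = ½ K_a γ H² ⇒ H = √(2P_a/(K_a γ)).
H = √(2×288.4/(0.3568×18.3)) = 9.399 m.

9.40 m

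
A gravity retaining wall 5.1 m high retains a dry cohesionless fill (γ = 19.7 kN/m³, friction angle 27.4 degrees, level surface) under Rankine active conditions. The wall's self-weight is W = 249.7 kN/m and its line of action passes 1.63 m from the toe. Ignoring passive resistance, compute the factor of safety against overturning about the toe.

2.53

K_a = tan²(45° − 27.4°/2) = 0.3697.
P_a = ½K_aγH² = 0.5×0.3697×19.7×5.1² = 94.71 kN/m, acting at H/3 = 1.700 m above the base.
Overturning moment M_o = P_a × H/3 = 94.71 × 1.700 = 161.0.
Resisting moment M_r = W × 1.63 = 249.7 × 1.63 = 407.0.
FS_overturning = M_r/M_o = 407.0/161.0 = 2.528.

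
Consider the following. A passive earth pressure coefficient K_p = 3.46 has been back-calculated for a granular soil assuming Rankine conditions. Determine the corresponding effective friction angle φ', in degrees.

K_p = (1+sin φ)/(1−sin φ) ⇒ sin φ = (K_p − 1)/(K_p + 1) = 0.5516.
φ = arcsin(0.5516) = 33.47°.

33.5°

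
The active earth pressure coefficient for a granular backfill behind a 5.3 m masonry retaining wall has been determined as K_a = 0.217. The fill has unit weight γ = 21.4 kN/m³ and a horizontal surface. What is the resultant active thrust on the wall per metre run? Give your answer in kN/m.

65.2 kN/m

P = ½ K_a γ H² = 0.5 × 0.217 × 21.4 × 5.3² = 65.22 kN/m.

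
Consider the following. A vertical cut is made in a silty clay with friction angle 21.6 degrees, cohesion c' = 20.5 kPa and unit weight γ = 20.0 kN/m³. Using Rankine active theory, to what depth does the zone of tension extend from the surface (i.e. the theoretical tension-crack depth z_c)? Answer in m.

K_a = tan²(45° − 21.6°/2) = 0.4619; √K_a = 0.6796.
The active pressure is zero where K_a γ z = 2c√K_a, so z_c = 2c/(γ√K_a) = 2×20.5/(20.0×0.6796) = 3.016 m.

3.02 m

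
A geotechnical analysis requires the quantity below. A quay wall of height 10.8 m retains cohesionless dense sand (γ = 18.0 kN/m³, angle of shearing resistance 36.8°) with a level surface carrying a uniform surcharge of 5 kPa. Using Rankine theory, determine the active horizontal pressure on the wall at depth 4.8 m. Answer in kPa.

22.9 kPa

K_a = (1 − sin φ)/(1 + sin φ) = 0.2508.
σ_v = γz + q = 18.0 × 4.8 + 5 = 91.40 kPa.
σ_h = K_a σ_v = 0.2508 × 91.40 = 22.92 kPa.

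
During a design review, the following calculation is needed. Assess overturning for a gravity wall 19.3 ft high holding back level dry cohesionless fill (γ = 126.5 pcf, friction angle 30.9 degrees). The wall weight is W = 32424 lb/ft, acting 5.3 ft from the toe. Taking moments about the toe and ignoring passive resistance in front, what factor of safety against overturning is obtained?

K_a = tan²(45° − 30.9°/2) = 0.3214.
P_a = ½K_aγH² = 0.5×0.3214×126.5×19.3² = 7572 lb/ft, acting at H/3 = 6.433 ft above the base.
Overturning moment M_o = P_a × H/3 = 7572 × 6.433 = 48720.
Resisting moment M_r = W × 5.3 = 32424 × 5.3 = 171800.
FS_overturning = M_r/M_o = 171800/48720 = 3.528.

3.53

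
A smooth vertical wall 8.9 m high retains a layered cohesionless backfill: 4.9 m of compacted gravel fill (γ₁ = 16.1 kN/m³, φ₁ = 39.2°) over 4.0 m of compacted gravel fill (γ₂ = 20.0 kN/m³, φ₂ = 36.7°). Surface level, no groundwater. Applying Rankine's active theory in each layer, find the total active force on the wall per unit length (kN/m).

K_a1 = tan²(45°−39.2°/2) = 0.2255; K_a2 = tan²(45°−36.7°/2) = 0.2519.
Layer 1: σ at base = K_a1 γ₁ h₁ = 17.79 kPa; P₁ = ½×17.79×4.9 = 43.58.
Layer 2: σ_v at top = γ₁h₁ = 78.89; σ_h top = K_a2×78.89 = 19.87; σ_h base = K_a2×(78.89+20.0×4.0) = 40.02.
P₂ = ½(19.87+40.02)×4.0 = 119.8. Total P_a = 43.58+119.8 = 163.4 kN/m.

163 kN/m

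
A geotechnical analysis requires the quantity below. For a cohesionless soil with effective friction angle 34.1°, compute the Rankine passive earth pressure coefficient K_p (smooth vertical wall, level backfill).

3.55

K_p = (1 + sin φ)/(1 − sin φ) = tan²(45° + 34.1°/2) = 3.552.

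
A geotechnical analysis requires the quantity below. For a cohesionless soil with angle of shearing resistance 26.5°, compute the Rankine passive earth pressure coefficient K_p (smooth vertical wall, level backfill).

K_p = (1 + sin φ)/(1 − sin φ) = tan²(45° + 26.5°/2) = 2.611.

2.61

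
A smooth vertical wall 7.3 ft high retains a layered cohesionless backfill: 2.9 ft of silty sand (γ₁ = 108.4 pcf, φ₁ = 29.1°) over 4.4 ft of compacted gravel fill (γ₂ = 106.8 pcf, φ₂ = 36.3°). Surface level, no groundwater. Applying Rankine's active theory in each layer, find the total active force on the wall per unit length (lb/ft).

777 lb/ft

K_a1 = tan²(45°−29.1°/2) = 0.3456; K_a2 = tan²(45°−36.3°/2) = 0.2563.
Layer 1: σ at base = K_a1 γ₁ h₁ = 108.6 psf; P₁ = ½×108.6×2.9 = 157.5.
Layer 2: σ_v at top = γ₁h₁ = 314.4; σ_h top = K_a2×314.4 = 80.56; σ_h base = K_a2×(314.4+106.8×4.4) = 201.0.
P₂ = ½(80.56+201.0)×4.4 = 619.4. Total P_a = 157.5+619.4 = 776.9 lb/ft.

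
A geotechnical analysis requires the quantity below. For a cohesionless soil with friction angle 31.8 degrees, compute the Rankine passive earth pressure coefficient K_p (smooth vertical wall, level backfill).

K_p = (1 + sin φ)/(1 − sin φ) = tan²(45° + 31.8°/2) = 3.228.

3.23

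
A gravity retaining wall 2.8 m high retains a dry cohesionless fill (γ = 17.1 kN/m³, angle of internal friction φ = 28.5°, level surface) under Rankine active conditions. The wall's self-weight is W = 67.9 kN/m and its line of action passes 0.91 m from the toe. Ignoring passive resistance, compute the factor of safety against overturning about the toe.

K_a = tan²(45° − 28.5°/2) = 0.3540.
P_a = ½K_aγH² = 0.5×0.3540×17.1×2.8² = 23.73 kN/m, acting at H/3 = 0.9333 m above the base.
Overturning moment M_o = P_a × H/3 = 23.73 × 0.9333 = 22.14.
Resisting moment M_r = W × 0.91 = 67.9 × 0.91 = 61.79.
FS_overturning = M_r/M_o = 61.79/22.14 = 2.790.

2.79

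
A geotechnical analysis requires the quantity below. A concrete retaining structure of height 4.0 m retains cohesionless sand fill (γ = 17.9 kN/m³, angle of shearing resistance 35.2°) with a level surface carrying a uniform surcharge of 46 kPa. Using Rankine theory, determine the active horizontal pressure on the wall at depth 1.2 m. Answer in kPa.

18.1 kPa

K_a = (1 − sin φ)/(1 + sin φ) = 0.2687.
σ_v = γz + q = 17.9 × 1.2 + 46 = 67.48 kPa.
σ_h = K_a σ_v = 0.2687 × 67.48 = 18.13 kPa.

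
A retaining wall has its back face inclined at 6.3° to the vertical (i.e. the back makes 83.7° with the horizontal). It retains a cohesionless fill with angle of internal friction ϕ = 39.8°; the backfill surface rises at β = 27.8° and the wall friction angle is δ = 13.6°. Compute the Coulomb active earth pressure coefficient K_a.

K_a = sin²(α+φ) / [sin²α · sin(α−δ) · (1 + √{sin(φ+δ)sin(φ−β) / (sin(α−δ)sin(α+β))})²].
With α = 83.7°, φ = 39.8°, δ = 13.6°, β = 27.8°: K_a = 0.3626.

0.363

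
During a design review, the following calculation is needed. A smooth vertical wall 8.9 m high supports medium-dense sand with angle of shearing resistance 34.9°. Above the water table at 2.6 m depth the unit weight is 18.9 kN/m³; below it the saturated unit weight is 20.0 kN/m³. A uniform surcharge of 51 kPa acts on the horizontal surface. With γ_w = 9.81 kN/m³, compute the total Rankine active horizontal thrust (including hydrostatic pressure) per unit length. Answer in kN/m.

475 kN/m

K_a = tan²(45° − φ/2) = 0.2721.
γ' = 20.0 − 9.81 = 10.19 kN/m³. h₂ = H − d_w = 6.3 m.
σ'_h: at surface K_a·q = 13.88; at WT K_a(q+γd_w) = 27.25; at base K_a(q+γd_w+γ'h₂) = 44.72 kPa.
P₁ = ½(13.88+27.25)×2.6 = 53.47; P₂ = ½(27.25+44.72)×6.3 = 226.7; P_w = ½γ_w h₂² = 194.7.
Total = 53.47+226.7+194.7 = 474.9 kN/m.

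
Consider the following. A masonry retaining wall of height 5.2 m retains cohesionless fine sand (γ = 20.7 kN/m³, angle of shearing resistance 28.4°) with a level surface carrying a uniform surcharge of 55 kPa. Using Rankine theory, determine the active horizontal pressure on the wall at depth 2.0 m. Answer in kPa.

K_a = (1 − sin φ)/(1 + sin φ) = 0.3554.
σ_v = γz + q = 20.7 × 2.0 + 55 = 96.40 kPa.
σ_h = K_a σ_v = 0.3554 × 96.40 = 34.26 kPa.

34.3 kPa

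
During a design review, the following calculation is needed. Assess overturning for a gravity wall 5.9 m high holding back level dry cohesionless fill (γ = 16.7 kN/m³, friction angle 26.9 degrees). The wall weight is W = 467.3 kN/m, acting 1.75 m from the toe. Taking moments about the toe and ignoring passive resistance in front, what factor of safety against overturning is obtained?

K_a = tan²(45° − 26.9°/2) = 0.3770.
P_a = ½K_aγH² = 0.5×0.3770×16.7×5.9² = 109.6 kN/m, acting at H/3 = 1.967 m above the base.
Overturning moment M_o = P_a × H/3 = 109.6 × 1.967 = 215.5.
Resisting moment M_r = W × 1.75 = 467.3 × 1.75 = 817.8.
FS_overturning = M_r/M_o = 817.8/215.5 = 3.795.

3.79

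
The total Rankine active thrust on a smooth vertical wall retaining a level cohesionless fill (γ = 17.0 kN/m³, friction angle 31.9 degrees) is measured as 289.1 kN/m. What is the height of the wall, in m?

10.5 m

K_a = 0.3085. P_a = ½ K_a γ H² ⇒ H = √(2P_a/(K_a γ)).
H = √(2×289.1/(0.3085×17.0)) = 10.50 m.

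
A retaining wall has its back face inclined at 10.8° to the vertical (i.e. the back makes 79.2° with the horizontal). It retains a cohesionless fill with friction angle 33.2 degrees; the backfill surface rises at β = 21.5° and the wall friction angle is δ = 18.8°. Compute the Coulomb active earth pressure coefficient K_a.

0.497

K_a = sin²(α+φ) / [sin²α · sin(α−δ) · (1 + √{sin(φ+δ)sin(φ−β) / (sin(α−δ)sin(α+β))})²].
With α = 79.2°, φ = 33.2°, δ = 18.8°, β = 21.5°: K_a = 0.4965.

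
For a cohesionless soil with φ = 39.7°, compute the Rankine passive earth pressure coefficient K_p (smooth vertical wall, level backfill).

K_p = (1 + sin φ)/(1 − sin φ) = tan²(45° + 39.7°/2) = 4.537.

4.54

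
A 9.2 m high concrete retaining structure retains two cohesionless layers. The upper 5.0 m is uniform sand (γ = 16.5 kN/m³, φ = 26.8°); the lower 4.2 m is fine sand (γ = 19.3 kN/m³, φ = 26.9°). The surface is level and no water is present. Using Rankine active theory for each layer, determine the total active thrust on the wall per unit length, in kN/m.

K_a1 = tan²(45°−26.8°/2) = 0.3785; K_a2 = tan²(45°−26.9°/2) = 0.3770.
Layer 1: σ at base = K_a1 γ₁ h₁ = 31.22 kPa; P₁ = ½×31.22×5.0 = 78.06.
Layer 2: σ_v at top = γ₁h₁ = 82.50; σ_h top = K_a2×82.50 = 31.10; σ_h base = K_a2×(82.50+19.3×4.2) = 61.66.
P₂ = ½(31.10+61.66)×4.2 = 194.8. Total P_a = 78.06+194.8 = 272.9 kN/m.

273 kN/m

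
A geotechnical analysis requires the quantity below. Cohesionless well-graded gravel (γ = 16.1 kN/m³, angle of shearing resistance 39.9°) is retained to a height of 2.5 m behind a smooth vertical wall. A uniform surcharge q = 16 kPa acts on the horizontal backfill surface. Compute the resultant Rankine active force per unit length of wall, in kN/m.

K_a = tan²(45° − φ/2) = 0.2184.
Soil triangle: ½ K_a γ H² = 0.5×0.2184×16.1×2.5² = 10.99 kN/m.
Surcharge rectangle: K_a q H = 0.2184×16×2.5 = 8.737 kN/m.
Total = 10.99 + 8.737 = 19.73 kN/m.

19.7 kN/m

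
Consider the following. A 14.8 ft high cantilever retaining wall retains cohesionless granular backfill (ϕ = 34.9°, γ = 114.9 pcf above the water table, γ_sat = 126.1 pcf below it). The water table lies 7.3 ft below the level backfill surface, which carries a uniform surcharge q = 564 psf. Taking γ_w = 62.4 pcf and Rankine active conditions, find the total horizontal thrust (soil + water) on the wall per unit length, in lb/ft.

7060 lb/ft

K_a = tan²(45° − φ/2) = 0.2721.
γ' = 126.1 − 62.4 = 63.70 pcf. h₂ = H − d_w = 7.5 ft.
σ'_h: at surface K_a·q = 153.5; at WT K_a(q+γd_w) = 381.8; at base K_a(q+γd_w+γ'h₂) = 511.8 psf.
P₁ = ½(153.5+381.8)×7.3 = 1954; P₂ = ½(381.8+511.8)×7.5 = 3351; P_w = ½γ_w h₂² = 1755.
Total = 1954+3351+1755 = 7059 lb/ft.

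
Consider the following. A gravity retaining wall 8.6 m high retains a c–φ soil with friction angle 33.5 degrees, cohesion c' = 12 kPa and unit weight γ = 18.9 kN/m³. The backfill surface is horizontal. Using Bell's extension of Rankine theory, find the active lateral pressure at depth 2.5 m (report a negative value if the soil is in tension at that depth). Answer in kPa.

K_a = (1 − sin φ)/(1 + sin φ) = 0.2887.
σ_a = K_a γ z − 2c√K_a = 0.2887×18.9×2.5 − 2×12×0.5373 = 0.7460 kPa.

0.746 kPa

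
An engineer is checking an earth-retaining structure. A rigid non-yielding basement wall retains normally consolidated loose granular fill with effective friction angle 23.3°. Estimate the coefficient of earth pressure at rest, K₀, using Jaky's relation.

K₀ = 1 − sin φ' = 1 − sin 23.3° = 0.6045.

0.604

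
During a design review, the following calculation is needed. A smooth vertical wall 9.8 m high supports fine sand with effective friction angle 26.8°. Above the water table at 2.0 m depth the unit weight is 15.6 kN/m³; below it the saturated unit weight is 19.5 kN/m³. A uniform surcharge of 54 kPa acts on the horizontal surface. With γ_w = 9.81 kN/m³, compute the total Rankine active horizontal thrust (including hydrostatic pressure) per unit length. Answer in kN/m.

714 kN/m

K_a = tan²(45° − φ/2) = 0.3785.
γ' = 19.5 − 9.81 = 9.690 kN/m³. h₂ = H − d_w = 7.8 m.
σ'_h: at surface K_a·q = 20.44; at WT K_a(q+γd_w) = 32.25; at base K_a(q+γd_w+γ'h₂) = 60.85 kPa.
P₁ = ½(20.44+32.25)×2.0 = 52.68; P₂ = ½(32.25+60.85)×7.8 = 363.1; P_w = ½γ_w h₂² = 298.4.
Total = 52.68+363.1+298.4 = 714.2 kN/m.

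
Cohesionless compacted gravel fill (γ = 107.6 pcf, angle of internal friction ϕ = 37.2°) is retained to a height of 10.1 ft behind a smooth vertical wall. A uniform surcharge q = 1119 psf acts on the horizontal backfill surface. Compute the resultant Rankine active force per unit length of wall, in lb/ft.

K_a = tan²(45° − φ/2) = 0.2464.
Soil triangle: ½ K_a γ H² = 0.5×0.2464×107.6×10.1² = 1352 lb/ft.
Surcharge rectangle: K_a q H = 0.2464×1119×10.1 = 2785 lb/ft.
Total = 1352 + 2785 = 4137 lb/ft.

4140 lb/ft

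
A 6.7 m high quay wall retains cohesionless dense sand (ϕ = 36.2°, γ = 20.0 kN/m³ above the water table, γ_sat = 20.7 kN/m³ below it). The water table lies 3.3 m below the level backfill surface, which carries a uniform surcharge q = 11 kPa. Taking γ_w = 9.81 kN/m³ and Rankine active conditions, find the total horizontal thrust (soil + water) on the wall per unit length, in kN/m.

K_a = tan²(45° − φ/2) = 0.2574.
γ' = 20.7 − 9.81 = 10.89 kN/m³. h₂ = H − d_w = 3.4 m.
σ'_h: at surface K_a·q = 2.831; at WT K_a(q+γd_w) = 19.82; at base K_a(q+γd_w+γ'h₂) = 29.35 kPa.
P₁ = ½(2.831+19.82)×3.3 = 37.37; P₂ = ½(19.82+29.35)×3.4 = 83.58; P_w = ½γ_w h₂² = 56.70.
Total = 37.37+83.58+56.70 = 177.7 kN/m.

178 kN/m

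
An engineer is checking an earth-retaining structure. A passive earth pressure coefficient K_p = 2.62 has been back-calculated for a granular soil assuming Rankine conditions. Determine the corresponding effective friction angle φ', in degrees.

K_p = (1+sin φ)/(1−sin φ) ⇒ sin φ = (K_p − 1)/(K_p + 1) = 0.4475.
φ = arcsin(0.4475) = 26.58°.

26.6°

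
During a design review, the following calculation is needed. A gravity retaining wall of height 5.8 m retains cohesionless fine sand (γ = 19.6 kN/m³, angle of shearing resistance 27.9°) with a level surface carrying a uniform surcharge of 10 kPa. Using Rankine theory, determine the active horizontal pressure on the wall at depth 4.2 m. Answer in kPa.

33.5 kPa

K_a = (1 − sin φ)/(1 + sin φ) = 0.3625.
σ_v = γz + q = 19.6 × 4.2 + 10 = 92.32 kPa.
σ_h = K_a σ_v = 0.3625 × 92.32 = 33.46 kPa.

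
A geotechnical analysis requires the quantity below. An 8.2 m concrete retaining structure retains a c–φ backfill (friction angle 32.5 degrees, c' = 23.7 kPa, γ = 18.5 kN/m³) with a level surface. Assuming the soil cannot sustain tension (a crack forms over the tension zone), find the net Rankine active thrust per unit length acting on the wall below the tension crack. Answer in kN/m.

K_a = 0.3010; √K_a = 0.5486.
Tension-crack depth z_c = 2c/(γ√K_a) = 2×23.7/(18.5×0.5486) = 4.670 m.
σ_a at base = K_a γ H − 2c√K_a = 0.3010×18.5×8.2 − 2×23.7×0.5486 = 19.65 kPa.
P_a = ½ × 19.65 × (H − z_c) = 0.5×19.65×3.530 = 34.69 kN/m.

34.7 kN/m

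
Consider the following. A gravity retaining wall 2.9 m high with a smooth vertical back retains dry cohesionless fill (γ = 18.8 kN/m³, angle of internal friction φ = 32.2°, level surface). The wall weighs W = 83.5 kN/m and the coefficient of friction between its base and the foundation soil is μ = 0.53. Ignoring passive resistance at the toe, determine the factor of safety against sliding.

1.84

K_a = tan²(45° − 32.2°/2) = 0.3047.
P_a = ½K_aγH² = 0.5×0.3047×18.8×2.9² = 24.09 kN/m, acting at H/3 = 0.9667 m above the base.
FS_sliding = μW / P_a = 0.53×83.5 / 24.09 = 1.837.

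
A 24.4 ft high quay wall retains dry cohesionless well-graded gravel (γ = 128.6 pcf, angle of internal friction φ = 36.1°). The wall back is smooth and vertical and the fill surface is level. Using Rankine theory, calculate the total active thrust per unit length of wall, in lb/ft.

9900 lb/ft

K_a = tan²(45° − φ/2) = 0.2585.
P_a = ½ K_a γ H² = 0.5 × 0.2585 × 128.6 × 24.4² = 9896 lb/ft.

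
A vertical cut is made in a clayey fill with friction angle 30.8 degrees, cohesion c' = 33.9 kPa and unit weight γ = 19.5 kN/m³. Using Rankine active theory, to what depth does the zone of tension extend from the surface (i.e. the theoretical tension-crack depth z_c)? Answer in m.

K_a = tan²(45° − 30.8°/2) = 0.3227; √K_a = 0.5681.
The active pressure is zero where K_a γ z = 2c√K_a, so z_c = 2c/(γ√K_a) = 2×33.9/(19.5×0.5681) = 6.120 m.

6.12 m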